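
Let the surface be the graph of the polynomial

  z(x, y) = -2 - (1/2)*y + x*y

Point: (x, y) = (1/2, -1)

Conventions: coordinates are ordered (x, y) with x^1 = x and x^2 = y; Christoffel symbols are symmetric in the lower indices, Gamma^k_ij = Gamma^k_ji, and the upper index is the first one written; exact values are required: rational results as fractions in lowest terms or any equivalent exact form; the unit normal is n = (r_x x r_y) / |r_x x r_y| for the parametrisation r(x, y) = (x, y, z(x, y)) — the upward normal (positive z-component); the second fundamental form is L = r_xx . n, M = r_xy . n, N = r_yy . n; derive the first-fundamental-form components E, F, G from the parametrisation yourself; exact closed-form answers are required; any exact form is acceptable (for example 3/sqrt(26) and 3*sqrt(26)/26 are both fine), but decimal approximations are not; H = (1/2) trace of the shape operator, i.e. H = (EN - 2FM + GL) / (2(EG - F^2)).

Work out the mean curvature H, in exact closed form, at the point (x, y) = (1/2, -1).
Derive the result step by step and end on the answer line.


z_x = -1, z_y = 0, z_xx = 0, z_xy = 1, z_yy = 0
E = 2, F = 0, G = 1; answer radicand W^2 = 2
unnormalised second-form numerators: l = 0, m = 1, n = 0; L = l/sqrt(2), and similarly M = m/sqrt(W^2), N = n/sqrt(W^2)
H = (E*n - 2*F*m + G*l) / (2*(EG - F^2)*sqrt(W^2)); E*n - 2*F*m + G*l = 0, EG - F^2 = 2, so H = (0)/sqrt(2)

Answer: H = 0


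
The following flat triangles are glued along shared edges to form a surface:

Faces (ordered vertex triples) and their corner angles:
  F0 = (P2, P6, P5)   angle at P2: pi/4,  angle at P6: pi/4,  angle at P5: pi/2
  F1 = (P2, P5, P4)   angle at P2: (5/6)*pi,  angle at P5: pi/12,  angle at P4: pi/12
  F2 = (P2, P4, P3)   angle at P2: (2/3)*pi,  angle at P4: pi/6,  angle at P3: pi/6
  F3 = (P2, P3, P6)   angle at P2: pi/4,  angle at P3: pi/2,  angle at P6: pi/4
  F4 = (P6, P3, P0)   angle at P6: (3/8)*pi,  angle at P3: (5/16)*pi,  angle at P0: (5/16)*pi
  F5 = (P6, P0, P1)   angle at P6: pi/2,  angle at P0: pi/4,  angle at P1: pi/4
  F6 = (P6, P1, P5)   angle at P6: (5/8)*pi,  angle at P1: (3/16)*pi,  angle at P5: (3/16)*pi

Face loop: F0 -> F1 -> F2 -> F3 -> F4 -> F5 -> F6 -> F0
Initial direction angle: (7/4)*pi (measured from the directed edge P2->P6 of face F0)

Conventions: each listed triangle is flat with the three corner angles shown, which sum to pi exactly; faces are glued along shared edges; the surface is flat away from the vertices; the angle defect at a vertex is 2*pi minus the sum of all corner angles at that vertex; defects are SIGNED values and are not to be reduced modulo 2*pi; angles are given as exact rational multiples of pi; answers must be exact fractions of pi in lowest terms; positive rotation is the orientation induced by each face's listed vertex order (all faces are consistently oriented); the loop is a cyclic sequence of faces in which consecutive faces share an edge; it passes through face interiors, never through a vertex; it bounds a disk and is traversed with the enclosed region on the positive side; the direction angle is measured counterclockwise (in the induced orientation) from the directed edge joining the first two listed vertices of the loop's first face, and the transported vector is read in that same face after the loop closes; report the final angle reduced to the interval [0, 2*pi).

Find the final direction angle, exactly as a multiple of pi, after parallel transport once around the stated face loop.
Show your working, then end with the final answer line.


enclosed vertex P2: corner angles sum to 2*pi, defect = 2*pi - 2*pi = 0
enclosed vertex P6: corner angles sum to 2*pi, defect = 2*pi - 2*pi = 0
final direction = starting direction + enclosed defect total, reduced mod 2*pi (induced orientation)
final angle = (7/4)*pi + 0 = (7/4)*pi (mod 2*pi)

Answer: final direction angle = (7/4)*pi


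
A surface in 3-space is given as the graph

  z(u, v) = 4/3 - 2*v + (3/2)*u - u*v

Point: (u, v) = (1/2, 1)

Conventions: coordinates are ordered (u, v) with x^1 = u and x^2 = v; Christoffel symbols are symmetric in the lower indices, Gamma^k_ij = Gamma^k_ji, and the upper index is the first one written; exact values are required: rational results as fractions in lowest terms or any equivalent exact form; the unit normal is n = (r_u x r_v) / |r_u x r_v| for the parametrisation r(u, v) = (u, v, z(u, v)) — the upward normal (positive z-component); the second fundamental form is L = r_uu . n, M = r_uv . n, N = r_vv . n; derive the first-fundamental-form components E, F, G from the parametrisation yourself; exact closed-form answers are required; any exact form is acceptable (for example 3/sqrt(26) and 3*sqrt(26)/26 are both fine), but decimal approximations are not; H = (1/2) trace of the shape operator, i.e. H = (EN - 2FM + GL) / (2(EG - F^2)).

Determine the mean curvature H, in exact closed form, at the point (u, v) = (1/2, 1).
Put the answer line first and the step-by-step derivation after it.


Answer: H = -sqrt(30)/90

z_u = 1/2, z_v = -5/2, z_uu = 0, z_uv = -1, z_vv = 0
E = 5/4, F = -5/4, G = 29/4; answer radicand W^2 = 15/2
unnormalised second-form numerators: l = 0, m = -1, n = 0; L = l/sqrt(15/2), and similarly M = m/sqrt(W^2), N = n/sqrt(W^2)
H = (E*n - 2*F*m + G*l) / (2*(EG - F^2)*sqrt(W^2)); E*n - 2*F*m + G*l = -5/2, EG - F^2 = 15/2, so H = (-1/6)/sqrt(15/2)


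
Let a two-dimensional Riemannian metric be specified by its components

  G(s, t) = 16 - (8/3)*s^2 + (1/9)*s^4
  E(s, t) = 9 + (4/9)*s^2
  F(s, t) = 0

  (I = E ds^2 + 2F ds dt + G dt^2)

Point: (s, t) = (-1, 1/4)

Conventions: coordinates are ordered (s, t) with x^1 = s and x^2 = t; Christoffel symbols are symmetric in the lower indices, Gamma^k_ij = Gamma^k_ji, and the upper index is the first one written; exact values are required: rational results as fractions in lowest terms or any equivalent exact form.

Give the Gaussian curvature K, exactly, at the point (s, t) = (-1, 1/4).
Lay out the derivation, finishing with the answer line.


E = 85/9, F = 0, G = 121/9, EG - F^2 = 10285/81 at the point
E_s = -8/9, E_t = 0, F_s = 0, F_t = 0, G_s = 44/9, G_t = 0
E_tt = 0, F_st = 0, G_ss = -4
Apply the Brioschi formula K = (det M1 - det M2)/(EG - F^2)^2 over the derivative matrices of E, F, G.
M1 = [[-E_tt/2 + F_st - G_ss/2, E_s/2, F_s - E_t/2], [F_t - G_s/2, E, F], [G_t/2, F, G]] = [[2, -4/9, 0], [-22/9, 85/9, 0], [0, 0, 121/9]]; det M1 = 174482/729
M2 = [[0, E_t/2, G_s/2], [E_t/2, E, F], [G_s/2, F, G]] = [[0, 0, 22/9], [0, 85/9, 0], [22/9, 0, 121/9]]; det M2 = -41140/729
det M1 - det M2 = 2662/9; K = 2662/9 / (10285/81)^2 = 1458/79475

Answer: K = 1458/79475


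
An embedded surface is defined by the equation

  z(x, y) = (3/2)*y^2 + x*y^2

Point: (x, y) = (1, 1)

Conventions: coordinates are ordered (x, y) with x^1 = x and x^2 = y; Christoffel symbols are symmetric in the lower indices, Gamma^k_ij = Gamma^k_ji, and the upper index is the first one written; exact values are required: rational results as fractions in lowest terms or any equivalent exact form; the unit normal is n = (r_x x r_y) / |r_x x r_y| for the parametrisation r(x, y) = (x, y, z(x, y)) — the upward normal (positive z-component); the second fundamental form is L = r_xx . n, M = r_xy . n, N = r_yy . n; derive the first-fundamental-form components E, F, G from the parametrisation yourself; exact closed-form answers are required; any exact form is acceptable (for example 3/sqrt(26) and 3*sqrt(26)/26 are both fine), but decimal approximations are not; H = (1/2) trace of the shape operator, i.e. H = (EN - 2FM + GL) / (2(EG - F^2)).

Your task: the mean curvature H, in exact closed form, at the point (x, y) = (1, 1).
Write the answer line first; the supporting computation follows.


Answer: H = -5*sqrt(3)/243

z_x = 1, z_y = 5, z_xx = 0, z_xy = 2, z_yy = 5
E = 2, F = 5, G = 26; answer radicand W^2 = 27
unnormalised second-form numerators: l = 0, m = 2, n = 5; L = l/sqrt(27), and similarly M = m/sqrt(W^2), N = n/sqrt(W^2)
H = (E*n - 2*F*m + G*l) / (2*(EG - F^2)*sqrt(W^2)); E*n - 2*F*m + G*l = -10, EG - F^2 = 27, so H = (-5/27)/sqrt(27)


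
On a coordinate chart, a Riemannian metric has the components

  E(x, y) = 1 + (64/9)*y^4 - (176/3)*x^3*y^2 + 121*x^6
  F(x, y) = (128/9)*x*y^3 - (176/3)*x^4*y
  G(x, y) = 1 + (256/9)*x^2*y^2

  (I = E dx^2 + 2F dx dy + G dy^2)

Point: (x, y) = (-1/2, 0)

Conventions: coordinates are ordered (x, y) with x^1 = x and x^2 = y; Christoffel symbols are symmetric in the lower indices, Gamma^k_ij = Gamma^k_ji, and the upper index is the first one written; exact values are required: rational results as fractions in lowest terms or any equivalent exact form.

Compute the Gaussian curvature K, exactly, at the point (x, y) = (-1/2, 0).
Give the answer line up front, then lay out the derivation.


Answer: K = 90112/34225

E = 185/64, F = 0, G = 1, EG - F^2 = 185/64 at the point
E_x = -363/16, E_y = 0, F_x = 0, F_y = -11/3, G_x = 0, G_y = 0
E_yy = 44/3, F_xy = 88/3, G_xx = 0
K follows from Brioschi's formula, (det M1 - det M2)/(EG - F^2)^2.
M1 = [[-E_yy/2 + F_xy - G_xx/2, E_x/2, F_x - E_y/2], [F_y - G_x/2, E, F], [G_y/2, F, G]] = [[22, -363/32, 0], [-11/3, 185/64, 0], [0, 0, 1]]; det M1 = 22
M2 = [[0, E_y/2, G_x/2], [E_y/2, E, F], [G_x/2, F, G]] = [[0, 0, 0], [0, 185/64, 0], [0, 0, 1]]; det M2 = 0
det M1 - det M2 = 22; K = 22 / (185/64)^2 = 90112/34225


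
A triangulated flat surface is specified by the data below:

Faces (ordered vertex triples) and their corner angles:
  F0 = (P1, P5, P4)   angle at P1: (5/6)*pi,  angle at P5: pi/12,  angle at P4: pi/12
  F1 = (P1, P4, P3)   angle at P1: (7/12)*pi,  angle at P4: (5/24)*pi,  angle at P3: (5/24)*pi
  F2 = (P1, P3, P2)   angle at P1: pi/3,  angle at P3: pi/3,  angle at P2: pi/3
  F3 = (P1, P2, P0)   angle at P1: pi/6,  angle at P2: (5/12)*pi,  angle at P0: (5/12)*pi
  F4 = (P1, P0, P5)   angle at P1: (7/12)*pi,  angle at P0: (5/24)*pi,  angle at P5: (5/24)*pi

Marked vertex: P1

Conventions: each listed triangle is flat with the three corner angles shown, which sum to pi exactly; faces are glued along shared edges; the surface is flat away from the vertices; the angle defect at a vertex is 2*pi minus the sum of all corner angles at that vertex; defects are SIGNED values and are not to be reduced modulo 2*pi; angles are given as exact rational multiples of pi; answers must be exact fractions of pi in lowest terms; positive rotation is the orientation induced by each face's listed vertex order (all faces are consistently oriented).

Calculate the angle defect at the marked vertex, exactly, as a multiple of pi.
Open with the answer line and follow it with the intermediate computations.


Answer: defect(P1) = -pi/2

Sum of corner angles at P1: (5/2)*pi
defect = 2*pi - (5/2)*pi


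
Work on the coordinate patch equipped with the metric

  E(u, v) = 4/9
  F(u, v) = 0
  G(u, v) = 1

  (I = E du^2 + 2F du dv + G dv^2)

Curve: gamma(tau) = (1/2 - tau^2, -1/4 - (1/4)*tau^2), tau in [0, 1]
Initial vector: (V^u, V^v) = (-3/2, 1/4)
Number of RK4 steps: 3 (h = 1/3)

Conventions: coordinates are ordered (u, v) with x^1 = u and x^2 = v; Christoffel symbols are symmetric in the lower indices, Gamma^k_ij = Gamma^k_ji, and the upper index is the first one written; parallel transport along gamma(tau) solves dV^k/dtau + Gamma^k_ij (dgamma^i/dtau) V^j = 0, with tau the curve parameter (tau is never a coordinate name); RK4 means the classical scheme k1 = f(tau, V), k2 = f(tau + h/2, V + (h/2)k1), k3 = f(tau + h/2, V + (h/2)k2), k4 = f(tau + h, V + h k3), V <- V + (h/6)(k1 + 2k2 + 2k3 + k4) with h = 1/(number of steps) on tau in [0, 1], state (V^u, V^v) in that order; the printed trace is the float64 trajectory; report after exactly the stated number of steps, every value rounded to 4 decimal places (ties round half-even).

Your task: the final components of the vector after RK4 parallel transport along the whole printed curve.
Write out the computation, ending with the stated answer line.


gamma'(tau) = (-2*tau, -(1/2)*tau); f(tau, V)^k = -Gamma^k_ij(gamma(tau)) gamma'^i(tau) V^j; h = 1/3; intermediate values shown to 6 dp
curve data and Christoffel symbols at the stage parameters:
  tau = 0.000000: gamma = (0.500000, -0.250000), gamma' = (0.000000, 0.000000); Gamma_uuu = 0.000000, Gamma_uuv = 0.000000, Gamma_uvv = 0.000000, Gamma_vuu = 0.000000, Gamma_vuv = 0.000000, Gamma_vvv = 0.000000
  tau = 0.166667: gamma = (0.472222, -0.256944), gamma' = (-0.333333, -0.083333); Gamma_uuu = 0.000000, Gamma_uuv = 0.000000, Gamma_uvv = 0.000000, Gamma_vuu = 0.000000, Gamma_vuv = 0.000000, Gamma_vvv = 0.000000
  tau = 0.333333: gamma = (0.388889, -0.277778), gamma' = (-0.666667, -0.166667); Gamma_uuu = 0.000000, Gamma_uuv = 0.000000, Gamma_uvv = 0.000000, Gamma_vuu = 0.000000, Gamma_vuv = 0.000000, Gamma_vvv = 0.000000
  tau = 0.500000: gamma = (0.250000, -0.312500), gamma' = (-1.000000, -0.250000); Gamma_uuu = 0.000000, Gamma_uuv = 0.000000, Gamma_uvv = 0.000000, Gamma_vuu = 0.000000, Gamma_vuv = 0.000000, Gamma_vvv = 0.000000
  tau = 0.666667: gamma = (0.055556, -0.361111), gamma' = (-1.333333, -0.333333); Gamma_uuu = 0.000000, Gamma_uuv = 0.000000, Gamma_uvv = 0.000000, Gamma_vuu = 0.000000, Gamma_vuv = 0.000000, Gamma_vvv = 0.000000
  tau = 0.833333: gamma = (-0.194444, -0.423611), gamma' = (-1.666667, -0.416667); Gamma_uuu = 0.000000, Gamma_uuv = 0.000000, Gamma_uvv = 0.000000, Gamma_vuu = 0.000000, Gamma_vuv = 0.000000, Gamma_vvv = 0.000000
  tau = 1.000000: gamma = (-0.500000, -0.500000), gamma' = (-2.000000, -0.500000); Gamma_uuu = 0.000000, Gamma_uuv = 0.000000, Gamma_uvv = 0.000000, Gamma_vuu = 0.000000, Gamma_vuv = 0.000000, Gamma_vvv = 0.000000
step 0: V^u = -1.5000, V^v = 0.2500
step 1: k1 = (0.000000, 0.000000), k2 = (0.000000, 0.000000), k3 = (0.000000, 0.000000), k4 = (0.000000, 0.000000); V <- V + (h/6)(k1 + 2k2 + 2k3 + k4): V^u = -1.5000, V^v = 0.2500
step 2: k1 = (0.000000, 0.000000), k2 = (0.000000, 0.000000), k3 = (0.000000, 0.000000), k4 = (0.000000, 0.000000); V <- V + (h/6)(k1 + 2k2 + 2k3 + k4): V^u = -1.5000, V^v = 0.2500
step 3: k1 = (0.000000, 0.000000), k2 = (0.000000, 0.000000), k3 = (0.000000, 0.000000), k4 = (0.000000, 0.000000); V <- V + (h/6)(k1 + 2k2 + 2k3 + k4): V^u = -1.5000, V^v = 0.2500

Answer: V^u = -1.5000, V^v = 0.2500


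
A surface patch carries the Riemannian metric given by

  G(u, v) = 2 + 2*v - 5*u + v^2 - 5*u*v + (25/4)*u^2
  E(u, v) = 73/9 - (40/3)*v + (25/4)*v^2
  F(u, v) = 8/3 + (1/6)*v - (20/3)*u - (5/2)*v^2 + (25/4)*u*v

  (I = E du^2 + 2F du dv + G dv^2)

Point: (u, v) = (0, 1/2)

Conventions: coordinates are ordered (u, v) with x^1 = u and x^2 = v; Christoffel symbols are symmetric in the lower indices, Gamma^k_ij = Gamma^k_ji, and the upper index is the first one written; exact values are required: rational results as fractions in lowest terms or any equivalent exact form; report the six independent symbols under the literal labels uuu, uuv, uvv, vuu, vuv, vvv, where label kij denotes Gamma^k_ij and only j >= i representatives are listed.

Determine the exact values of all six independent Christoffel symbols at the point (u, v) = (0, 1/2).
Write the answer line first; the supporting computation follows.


Answer: Gamma_uuu = 0, Gamma_uuv = -510/757, Gamma_uvv = 204/757, Gamma_vuu = 0, Gamma_vuv = -540/757, Gamma_vvv = 216/757

E = 433/144, F = 17/8, G = 13/4 at the point
E_u = 0, E_v = -85/12, F_u = -85/24, F_v = -7/3, G_u = -15/2, G_v = 3
EG - F^2 = 757/144;  g^inv = (144/757) * [[13/4, -17/8], [-17/8, 433/144]]
first-kind symbols [ij,l] = (1/2)(d_i g_jl + d_j g_il - d_l g_ij): [uu,u] = E_u/2 = 0, [uu,v] = F_u - E_v/2 = 0, [uv,u] = E_v/2 = -85/24, [uv,v] = G_u/2 = -15/4, [vv,u] = F_v - G_u/2 = 17/12, [vv,v] = G_v/2 = 3/2
Gamma^u_ij = (G*[ij,u] - F*[ij,v])/(EG - F^2), Gamma^v_ij = (E*[ij,v] - F*[ij,u])/(EG - F^2)


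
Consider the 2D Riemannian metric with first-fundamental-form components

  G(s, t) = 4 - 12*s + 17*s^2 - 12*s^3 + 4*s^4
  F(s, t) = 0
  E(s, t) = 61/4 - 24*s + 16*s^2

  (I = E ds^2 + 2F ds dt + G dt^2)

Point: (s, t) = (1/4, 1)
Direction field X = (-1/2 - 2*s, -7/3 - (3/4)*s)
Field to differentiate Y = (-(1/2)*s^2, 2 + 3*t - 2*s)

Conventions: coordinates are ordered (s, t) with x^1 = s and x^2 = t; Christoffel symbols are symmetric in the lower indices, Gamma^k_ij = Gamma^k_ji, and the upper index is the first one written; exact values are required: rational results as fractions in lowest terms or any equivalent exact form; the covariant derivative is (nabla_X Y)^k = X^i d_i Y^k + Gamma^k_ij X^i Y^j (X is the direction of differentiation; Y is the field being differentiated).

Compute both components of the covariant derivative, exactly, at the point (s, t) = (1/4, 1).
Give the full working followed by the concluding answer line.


E = 41/4, F = 0, G = 121/64 at the point
E_s = -16, E_t = 0, F_s = 0, F_t = 0, G_s = -11/2, G_t = 0
EG - F^2 = 4961/256;  g^inv = (256/4961) * [[121/64, 0], [0, 41/4]]
first-kind symbols [ij,l] = (1/2)(d_i g_jl + d_j g_il - d_l g_ij): [ss,s] = E_s/2 = -8, [ss,t] = F_s - E_t/2 = 0, [st,s] = E_t/2 = 0, [st,t] = G_s/2 = -11/4, [tt,s] = F_t - G_s/2 = 11/4, [tt,t] = G_t/2 = 0
Gamma^s_ij = (G*[ij,s] - F*[ij,t])/(EG - F^2), Gamma^t_ij = (E*[ij,t] - F*[ij,s])/(EG - F^2)
Gamma_sss = -32/41, Gamma_sst = 0, Gamma_stt = 11/41, Gamma_tss = 0, Gamma_tst = -16/11, Gamma_ttt = 0
X = (-1, -121/48), Y = (-1/32, 9/2) at the point

Answer: (nabla_X Y)^s = -3697/1312, (nabla_X Y)^t = 917/1056


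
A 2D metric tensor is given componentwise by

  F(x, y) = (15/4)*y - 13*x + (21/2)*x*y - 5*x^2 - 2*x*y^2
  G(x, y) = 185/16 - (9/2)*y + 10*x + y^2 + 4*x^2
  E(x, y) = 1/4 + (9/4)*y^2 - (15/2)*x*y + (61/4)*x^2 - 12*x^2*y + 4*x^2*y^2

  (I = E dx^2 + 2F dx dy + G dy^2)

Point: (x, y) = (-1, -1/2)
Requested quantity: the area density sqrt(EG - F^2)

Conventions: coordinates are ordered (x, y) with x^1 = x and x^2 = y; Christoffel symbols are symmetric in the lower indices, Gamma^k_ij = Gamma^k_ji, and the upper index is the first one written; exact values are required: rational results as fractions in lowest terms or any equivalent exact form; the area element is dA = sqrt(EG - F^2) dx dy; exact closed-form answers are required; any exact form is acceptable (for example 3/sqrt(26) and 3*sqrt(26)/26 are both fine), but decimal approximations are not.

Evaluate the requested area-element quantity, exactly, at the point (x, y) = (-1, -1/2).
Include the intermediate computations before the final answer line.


E = 309/16, F = 95/8, G = 129/16; EG - F^2 = 3761/256

Answer: sqrt(EG - F^2) = sqrt(3761)/16


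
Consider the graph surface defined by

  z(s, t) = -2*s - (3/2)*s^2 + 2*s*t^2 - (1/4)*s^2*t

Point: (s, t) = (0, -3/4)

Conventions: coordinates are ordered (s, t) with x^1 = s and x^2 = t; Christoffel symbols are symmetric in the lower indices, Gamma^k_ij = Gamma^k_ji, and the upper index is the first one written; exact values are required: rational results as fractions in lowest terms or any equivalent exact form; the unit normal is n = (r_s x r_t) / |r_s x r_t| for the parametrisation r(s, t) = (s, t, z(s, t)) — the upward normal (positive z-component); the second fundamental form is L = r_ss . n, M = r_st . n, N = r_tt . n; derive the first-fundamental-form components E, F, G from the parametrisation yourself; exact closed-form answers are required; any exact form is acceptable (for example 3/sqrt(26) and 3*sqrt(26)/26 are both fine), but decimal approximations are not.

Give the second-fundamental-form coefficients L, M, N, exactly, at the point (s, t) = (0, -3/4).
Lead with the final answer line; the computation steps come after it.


Answer: L = -21*sqrt(113)/113, M = -24*sqrt(113)/113, N = 0

z_s = -7/8, z_t = 0, z_ss = -21/8, z_st = -3, z_tt = 0
E = 113/64, F = 0, G = 1; answer radicand W^2 = 113/64
unnormalised second-form numerators: l = -21/8, m = -3, n = 0; L = l/sqrt(113/64), and similarly M = m/sqrt(W^2), N = n/sqrt(W^2)


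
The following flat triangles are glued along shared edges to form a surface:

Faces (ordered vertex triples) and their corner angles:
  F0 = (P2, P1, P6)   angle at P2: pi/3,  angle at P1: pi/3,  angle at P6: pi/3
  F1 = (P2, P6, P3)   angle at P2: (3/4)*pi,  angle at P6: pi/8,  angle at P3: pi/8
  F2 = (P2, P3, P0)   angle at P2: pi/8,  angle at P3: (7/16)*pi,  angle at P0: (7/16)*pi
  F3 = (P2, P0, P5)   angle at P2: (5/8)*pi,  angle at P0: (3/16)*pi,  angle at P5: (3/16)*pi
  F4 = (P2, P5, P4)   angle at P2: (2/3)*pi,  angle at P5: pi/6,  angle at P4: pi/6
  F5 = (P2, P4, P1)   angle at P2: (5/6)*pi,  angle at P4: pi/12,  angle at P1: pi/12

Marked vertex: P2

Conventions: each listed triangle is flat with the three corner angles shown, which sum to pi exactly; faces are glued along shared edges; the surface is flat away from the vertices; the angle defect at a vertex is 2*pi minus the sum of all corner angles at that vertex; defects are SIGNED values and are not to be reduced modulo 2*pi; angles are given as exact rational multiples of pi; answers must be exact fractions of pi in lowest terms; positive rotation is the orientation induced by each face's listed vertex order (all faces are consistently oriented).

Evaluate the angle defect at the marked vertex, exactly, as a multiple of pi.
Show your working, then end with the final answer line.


Sum of corner angles at P2: (10/3)*pi
defect = 2*pi - (10/3)*pi

Answer: defect(P2) = (-4/3)*pi


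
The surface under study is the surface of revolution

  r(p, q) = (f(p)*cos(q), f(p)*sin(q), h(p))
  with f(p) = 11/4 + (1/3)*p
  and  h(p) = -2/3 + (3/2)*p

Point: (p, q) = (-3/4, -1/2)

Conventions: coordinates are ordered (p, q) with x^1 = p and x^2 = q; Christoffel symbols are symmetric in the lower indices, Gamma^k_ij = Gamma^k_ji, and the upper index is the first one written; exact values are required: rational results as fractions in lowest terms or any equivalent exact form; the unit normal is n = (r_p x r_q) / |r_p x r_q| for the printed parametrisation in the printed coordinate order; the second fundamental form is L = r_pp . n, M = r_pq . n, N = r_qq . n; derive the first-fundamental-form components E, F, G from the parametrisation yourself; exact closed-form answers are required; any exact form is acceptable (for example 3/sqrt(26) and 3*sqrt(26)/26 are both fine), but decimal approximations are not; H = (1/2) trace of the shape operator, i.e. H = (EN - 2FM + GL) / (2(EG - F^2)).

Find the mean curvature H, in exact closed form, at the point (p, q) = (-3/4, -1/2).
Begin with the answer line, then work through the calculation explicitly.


Answer: H = 9*sqrt(85)/425

f = 5/2, f' = 1/3, f'' = 0, h' = 3/2, h'' = 0
E = 85/36, F = 0, G = 25/4; answer radicand W^2 = 85/36
unnormalised second-form numerators: l = 0, m = 0, n = 15/4; L = l/sqrt(85/36), and similarly M = m/sqrt(W^2), N = n/sqrt(W^2)
H = (E*n - 2*F*m + G*l) / (2*(EG - F^2)*sqrt(W^2)); E*n - 2*F*m + G*l = 425/48, EG - F^2 = 2125/144, so H = (3/10)/sqrt(85/36)


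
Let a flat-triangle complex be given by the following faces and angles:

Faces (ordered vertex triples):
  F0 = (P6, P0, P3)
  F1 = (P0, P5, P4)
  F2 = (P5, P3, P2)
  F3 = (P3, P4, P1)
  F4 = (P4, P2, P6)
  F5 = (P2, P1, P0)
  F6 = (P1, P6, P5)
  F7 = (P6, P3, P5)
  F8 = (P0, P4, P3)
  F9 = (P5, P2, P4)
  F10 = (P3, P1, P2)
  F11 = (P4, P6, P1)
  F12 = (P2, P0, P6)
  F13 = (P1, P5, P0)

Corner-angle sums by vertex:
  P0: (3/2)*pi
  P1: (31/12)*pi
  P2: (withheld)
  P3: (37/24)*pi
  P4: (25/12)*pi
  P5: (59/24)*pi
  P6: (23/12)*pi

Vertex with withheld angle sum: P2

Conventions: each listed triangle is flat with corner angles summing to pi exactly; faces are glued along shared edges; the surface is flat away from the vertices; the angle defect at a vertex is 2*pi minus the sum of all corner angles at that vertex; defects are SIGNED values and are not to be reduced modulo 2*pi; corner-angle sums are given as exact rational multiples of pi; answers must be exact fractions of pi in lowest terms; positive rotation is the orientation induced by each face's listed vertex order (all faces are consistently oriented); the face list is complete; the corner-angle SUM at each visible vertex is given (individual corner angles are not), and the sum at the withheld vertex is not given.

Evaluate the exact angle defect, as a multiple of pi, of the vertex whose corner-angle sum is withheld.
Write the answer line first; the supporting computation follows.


Answer: defect(P2) = pi/12

V = 7, E = 21, F = 14; chi = V - E + F = 0
Gauss-Bonnet: total defect = 2*pi*chi = 0; visible defects sum to -pi/12


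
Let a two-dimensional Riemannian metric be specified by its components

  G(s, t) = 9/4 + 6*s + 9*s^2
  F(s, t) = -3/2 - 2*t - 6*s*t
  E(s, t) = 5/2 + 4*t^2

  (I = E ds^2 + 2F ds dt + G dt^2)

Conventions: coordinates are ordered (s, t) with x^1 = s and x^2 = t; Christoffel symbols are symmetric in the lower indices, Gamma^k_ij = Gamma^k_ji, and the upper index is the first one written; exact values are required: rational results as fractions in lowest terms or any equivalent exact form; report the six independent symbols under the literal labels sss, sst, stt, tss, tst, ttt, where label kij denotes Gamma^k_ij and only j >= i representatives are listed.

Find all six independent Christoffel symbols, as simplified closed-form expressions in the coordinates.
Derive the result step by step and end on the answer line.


E = 5/2 + 4*t^2; F = -3/2 - 2*t - 6*s*t; G = 9/4 + 6*s + 9*s^2
Gamma^k_ij = (1/2) g^{kl} (d_i g_jl + d_j g_il - d_l g_ij), with g^inv = (1/(EG-F^2)) [[G, -F], [-F, E]]
first partials: E_s = 0, E_t = 8*t, F_s = -6*t, F_t = -2 - 6*s, G_s = 6 + 18*s, G_t = 0
D = EG - F^2 = 27/8 - 6*t + 15*s + 5*t^2 - 18*s*t + (45/2)*s^2
expanded: Gamma^s_ss = (G E_s - 2F F_s + F E_t)/(2D), Gamma^s_st = (G E_t - F G_s)/(2D), Gamma^s_tt = (2G F_t - G G_s - F G_t)/(2D), Gamma^t_ss = (2E F_s - E E_t - F E_s)/(2D), Gamma^t_st = (E G_s - F E_t)/(2D), Gamma^t_tt = (E G_t - 2F F_t + F G_s)/(2D); substitute and cancel common factors

Answer: Gamma_sss = (-480*s*t^2 - 160*t^2 - 120*t)/(180*s^2 - 144*s*t + 120*s + 40*t^2 - 48*t + 27), Gamma_sst = (720*s^2*t + 480*s*t + 108*s + 120*t + 36)/(180*s^2 - 144*s*t + 120*s + 40*t^2 - 48*t + 27), Gamma_stt = (-1080*s^3 - 1080*s^2 - 510*s - 90)/(180*s^2 - 144*s*t + 120*s + 40*t^2 - 48*t + 27), Gamma_tss = (-320*t^3 - 200*t)/(180*s^2 - 144*s*t + 120*s + 40*t^2 - 48*t + 27), Gamma_tst = (480*s*t^2 + 180*s + 160*t^2 + 48*t + 60)/(180*s^2 - 144*s*t + 120*s + 40*t^2 - 48*t + 27), Gamma_ttt = (-720*s^2*t - 480*s*t - 180*s - 80*t - 60)/(180*s^2 - 144*s*t + 120*s + 40*t^2 - 48*t + 27)


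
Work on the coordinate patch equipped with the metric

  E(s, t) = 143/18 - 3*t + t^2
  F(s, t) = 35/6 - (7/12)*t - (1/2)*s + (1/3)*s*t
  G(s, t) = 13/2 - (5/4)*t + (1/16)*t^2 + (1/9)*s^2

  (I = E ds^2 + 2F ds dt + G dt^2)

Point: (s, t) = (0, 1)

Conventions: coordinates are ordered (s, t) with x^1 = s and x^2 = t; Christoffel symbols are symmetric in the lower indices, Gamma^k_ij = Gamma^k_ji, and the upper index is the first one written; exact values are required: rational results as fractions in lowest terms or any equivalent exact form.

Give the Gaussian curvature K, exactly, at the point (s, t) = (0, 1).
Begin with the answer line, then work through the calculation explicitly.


Answer: K = -10864/102973

E = 107/18, F = 21/4, G = 85/16, EG - F^2 = 1157/288 at the point
E_s = 0, E_t = -1, F_s = -1/6, F_t = -7/12, G_s = 0, G_t = -9/8
E_tt = 2, F_st = 1/3, G_ss = 2/9
Using the Brioschi determinant formula for K from the metric derivatives:
M1 = [[-E_tt/2 + F_st - G_ss/2, E_s/2, F_s - E_t/2], [F_t - G_s/2, E, F], [G_t/2, F, G]] = [[-7/9, 0, 1/3], [-7/12, 107/18, 21/4], [-9/16, 21/4, 85/16]]; det M1 = -491/162
M2 = [[0, E_t/2, G_s/2], [E_t/2, E, F], [G_s/2, F, G]] = [[0, -1/2, 0], [-1/2, 107/18, 21/4], [0, 21/4, 85/16]]; det M2 = -85/64
det M1 - det M2 = -8827/5184; K = -8827/5184 / (1157/288)^2 = -10864/102973


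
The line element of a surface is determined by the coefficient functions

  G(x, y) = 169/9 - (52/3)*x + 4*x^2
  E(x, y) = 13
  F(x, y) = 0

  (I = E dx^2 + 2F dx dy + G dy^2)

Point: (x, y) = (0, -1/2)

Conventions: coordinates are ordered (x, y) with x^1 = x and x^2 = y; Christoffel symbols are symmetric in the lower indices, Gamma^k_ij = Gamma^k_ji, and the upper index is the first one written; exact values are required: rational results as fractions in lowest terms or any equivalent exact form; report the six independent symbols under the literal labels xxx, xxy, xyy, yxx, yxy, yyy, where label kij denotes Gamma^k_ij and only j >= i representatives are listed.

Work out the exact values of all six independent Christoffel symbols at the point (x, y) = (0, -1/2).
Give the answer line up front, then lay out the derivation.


Answer: Gamma_xxx = 0, Gamma_xxy = 0, Gamma_xyy = 2/3, Gamma_yxx = 0, Gamma_yxy = -6/13, Gamma_yyy = 0

E = 13, F = 0, G = 169/9 at the point
E_x = 0, E_y = 0, F_x = 0, F_y = 0, G_x = -52/3, G_y = 0
EG - F^2 = 2197/9;  g^inv = (9/2197) * [[169/9, 0], [0, 13]]
first-kind symbols [ij,l] = (1/2)(d_i g_jl + d_j g_il - d_l g_ij): [xx,x] = E_x/2 = 0, [xx,y] = F_x - E_y/2 = 0, [xy,x] = E_y/2 = 0, [xy,y] = G_x/2 = -26/3, [yy,x] = F_y - G_x/2 = 26/3, [yy,y] = G_y/2 = 0
Gamma^x_ij = (G*[ij,x] - F*[ij,y])/(EG - F^2), Gamma^y_ij = (E*[ij,y] - F*[ij,x])/(EG - F^2)


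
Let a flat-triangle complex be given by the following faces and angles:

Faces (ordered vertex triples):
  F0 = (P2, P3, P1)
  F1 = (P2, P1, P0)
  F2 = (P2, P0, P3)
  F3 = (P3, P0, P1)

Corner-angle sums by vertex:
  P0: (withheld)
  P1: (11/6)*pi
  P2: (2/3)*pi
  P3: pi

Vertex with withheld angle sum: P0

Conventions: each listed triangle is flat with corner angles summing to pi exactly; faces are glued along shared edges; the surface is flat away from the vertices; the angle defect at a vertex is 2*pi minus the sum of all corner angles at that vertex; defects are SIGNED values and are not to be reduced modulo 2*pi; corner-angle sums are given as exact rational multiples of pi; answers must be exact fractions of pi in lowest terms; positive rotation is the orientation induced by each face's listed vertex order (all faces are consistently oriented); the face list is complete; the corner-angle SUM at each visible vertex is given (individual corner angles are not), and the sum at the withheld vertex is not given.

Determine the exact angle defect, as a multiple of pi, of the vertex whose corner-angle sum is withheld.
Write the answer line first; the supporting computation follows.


Answer: defect(P0) = (3/2)*pi

V = 4, E = 6, F = 4; chi = V - E + F = 2
Gauss-Bonnet: total defect = 2*pi*chi = 4*pi; visible defects sum to (5/2)*pi


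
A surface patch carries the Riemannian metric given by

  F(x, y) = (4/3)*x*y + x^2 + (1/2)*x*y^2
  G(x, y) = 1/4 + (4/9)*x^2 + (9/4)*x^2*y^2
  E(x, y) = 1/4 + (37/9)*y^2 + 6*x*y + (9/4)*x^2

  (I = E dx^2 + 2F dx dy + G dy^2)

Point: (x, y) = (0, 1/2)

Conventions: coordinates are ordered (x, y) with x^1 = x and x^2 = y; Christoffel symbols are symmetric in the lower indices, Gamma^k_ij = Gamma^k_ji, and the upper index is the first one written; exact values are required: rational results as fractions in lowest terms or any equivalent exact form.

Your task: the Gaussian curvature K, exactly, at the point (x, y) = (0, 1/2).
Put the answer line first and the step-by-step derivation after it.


Answer: K = 73/1058

E = 23/18, F = 0, G = 1/4, EG - F^2 = 23/72 at the point
E_x = 3, E_y = 37/9, F_x = 19/24, F_y = 0, G_x = 0, G_y = 0
E_yy = 74/9, F_xy = 11/6, G_xx = 145/72
Brioschi: K = (det M1 - det M2) / (EG - F^2)^2 with the standard first/second-derivative matrices M1, M2.
M1 = [[-E_yy/2 + F_xy - G_xx/2, E_x/2, F_x - E_y/2], [F_y - G_x/2, E, F], [G_y/2, F, G]] = [[-473/144, 3/2, -91/72], [0, 23/18, 0], [0, 0, 1/4]]; det M1 = -10879/10368
M2 = [[0, E_y/2, G_x/2], [E_y/2, E, F], [G_x/2, F, G]] = [[0, 37/18, 0], [37/18, 23/18, 0], [0, 0, 1/4]]; det M2 = -1369/1296
det M1 - det M2 = 73/10368; K = 73/10368 / (23/72)^2 = 73/1058


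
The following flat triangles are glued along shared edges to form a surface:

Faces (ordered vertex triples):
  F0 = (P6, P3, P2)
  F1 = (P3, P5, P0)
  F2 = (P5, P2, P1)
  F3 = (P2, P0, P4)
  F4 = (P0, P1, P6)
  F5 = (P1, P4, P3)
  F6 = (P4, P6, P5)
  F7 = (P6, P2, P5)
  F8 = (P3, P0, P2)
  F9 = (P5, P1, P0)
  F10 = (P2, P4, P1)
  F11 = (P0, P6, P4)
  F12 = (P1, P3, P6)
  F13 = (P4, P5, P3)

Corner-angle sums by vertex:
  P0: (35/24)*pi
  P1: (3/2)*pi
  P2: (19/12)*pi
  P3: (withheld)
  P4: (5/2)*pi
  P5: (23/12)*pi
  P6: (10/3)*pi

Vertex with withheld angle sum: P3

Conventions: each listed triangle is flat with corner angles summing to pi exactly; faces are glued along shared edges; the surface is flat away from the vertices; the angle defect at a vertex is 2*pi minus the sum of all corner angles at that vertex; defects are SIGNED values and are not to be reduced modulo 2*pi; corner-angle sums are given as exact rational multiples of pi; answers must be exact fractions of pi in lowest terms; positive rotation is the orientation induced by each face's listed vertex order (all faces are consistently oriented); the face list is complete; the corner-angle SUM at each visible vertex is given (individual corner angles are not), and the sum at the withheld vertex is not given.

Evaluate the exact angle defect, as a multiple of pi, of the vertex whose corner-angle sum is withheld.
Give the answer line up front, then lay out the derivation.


Answer: defect(P3) = (7/24)*pi

V = 7, E = 21, F = 14; chi = V - E + F = 0
Gauss-Bonnet: total defect = 2*pi*chi = 0; visible defects sum to (-7/24)*pi


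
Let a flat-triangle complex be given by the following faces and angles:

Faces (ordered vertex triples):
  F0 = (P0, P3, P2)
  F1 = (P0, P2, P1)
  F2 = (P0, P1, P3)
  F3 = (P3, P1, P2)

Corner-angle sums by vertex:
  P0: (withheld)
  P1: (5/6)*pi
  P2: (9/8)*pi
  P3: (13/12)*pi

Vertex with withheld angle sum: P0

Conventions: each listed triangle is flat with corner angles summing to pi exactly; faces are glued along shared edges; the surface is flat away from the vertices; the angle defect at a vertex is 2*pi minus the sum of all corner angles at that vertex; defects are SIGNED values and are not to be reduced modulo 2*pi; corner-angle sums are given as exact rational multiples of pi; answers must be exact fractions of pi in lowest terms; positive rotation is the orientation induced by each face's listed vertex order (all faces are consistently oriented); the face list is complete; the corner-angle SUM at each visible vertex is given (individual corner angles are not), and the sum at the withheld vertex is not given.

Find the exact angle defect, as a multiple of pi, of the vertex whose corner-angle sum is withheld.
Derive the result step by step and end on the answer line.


V = 4, E = 6, F = 4; chi = V - E + F = 2
Gauss-Bonnet: total defect = 2*pi*chi = 4*pi; visible defects sum to (71/24)*pi

Answer: defect(P0) = (25/24)*pi


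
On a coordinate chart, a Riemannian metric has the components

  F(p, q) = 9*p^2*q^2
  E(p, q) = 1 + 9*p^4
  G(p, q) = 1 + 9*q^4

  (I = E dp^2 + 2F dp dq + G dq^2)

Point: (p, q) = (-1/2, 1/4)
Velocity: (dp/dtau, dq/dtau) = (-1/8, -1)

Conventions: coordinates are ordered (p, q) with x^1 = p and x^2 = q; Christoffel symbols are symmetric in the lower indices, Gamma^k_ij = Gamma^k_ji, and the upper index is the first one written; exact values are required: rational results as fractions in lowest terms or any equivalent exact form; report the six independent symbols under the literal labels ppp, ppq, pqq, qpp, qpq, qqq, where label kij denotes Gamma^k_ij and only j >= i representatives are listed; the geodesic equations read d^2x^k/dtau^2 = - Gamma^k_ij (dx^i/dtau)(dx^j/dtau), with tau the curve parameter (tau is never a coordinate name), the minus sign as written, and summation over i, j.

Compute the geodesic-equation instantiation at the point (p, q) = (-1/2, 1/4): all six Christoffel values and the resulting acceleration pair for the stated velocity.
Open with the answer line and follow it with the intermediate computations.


Answer: Gamma_ppp = -576/409, Gamma_ppq = 0, Gamma_pqq = 288/409, Gamma_qpp = -144/409, Gamma_qpq = 0, Gamma_qqq = 72/409; accelerations (d^2p/dtau^2, d^2q/dtau^2) = (-279/409, -279/1636)

E = 25/16, F = 9/64, G = 265/256 at the point
E_p = -9/2, E_q = 0, F_p = -9/16, F_q = 9/8, G_p = 0, G_q = 9/16
EG - F^2 = 409/256;  g^inv = (256/409) * [[265/256, -9/64], [-9/64, 25/16]]
first-kind symbols [ij,l] = (1/2)(d_i g_jl + d_j g_il - d_l g_ij): [pp,p] = E_p/2 = -9/4, [pp,q] = F_p - E_q/2 = -9/16, [pq,p] = E_q/2 = 0, [pq,q] = G_p/2 = 0, [qq,p] = F_q - G_p/2 = 9/8, [qq,q] = G_q/2 = 9/32
Gamma^p_ij = (G*[ij,p] - F*[ij,q])/(EG - F^2), Gamma^q_ij = (E*[ij,q] - F*[ij,p])/(EG - F^2)
Gamma_ppp = -576/409, Gamma_ppq = 0, Gamma_pqq = 288/409, Gamma_qpp = -144/409, Gamma_qpq = 0, Gamma_qqq = 72/409
d^2p/dtau^2 = -(Gamma_ppp*(-1/8)^2 + 2*Gamma_ppq*(-1/8)*(-1) + Gamma_pqq*(-1)^2) = -279/409
d^2q/dtau^2 = -(Gamma_qpp*(-1/8)^2 + 2*Gamma_qpq*(-1/8)*(-1) + Gamma_qqq*(-1)^2) = -279/1636


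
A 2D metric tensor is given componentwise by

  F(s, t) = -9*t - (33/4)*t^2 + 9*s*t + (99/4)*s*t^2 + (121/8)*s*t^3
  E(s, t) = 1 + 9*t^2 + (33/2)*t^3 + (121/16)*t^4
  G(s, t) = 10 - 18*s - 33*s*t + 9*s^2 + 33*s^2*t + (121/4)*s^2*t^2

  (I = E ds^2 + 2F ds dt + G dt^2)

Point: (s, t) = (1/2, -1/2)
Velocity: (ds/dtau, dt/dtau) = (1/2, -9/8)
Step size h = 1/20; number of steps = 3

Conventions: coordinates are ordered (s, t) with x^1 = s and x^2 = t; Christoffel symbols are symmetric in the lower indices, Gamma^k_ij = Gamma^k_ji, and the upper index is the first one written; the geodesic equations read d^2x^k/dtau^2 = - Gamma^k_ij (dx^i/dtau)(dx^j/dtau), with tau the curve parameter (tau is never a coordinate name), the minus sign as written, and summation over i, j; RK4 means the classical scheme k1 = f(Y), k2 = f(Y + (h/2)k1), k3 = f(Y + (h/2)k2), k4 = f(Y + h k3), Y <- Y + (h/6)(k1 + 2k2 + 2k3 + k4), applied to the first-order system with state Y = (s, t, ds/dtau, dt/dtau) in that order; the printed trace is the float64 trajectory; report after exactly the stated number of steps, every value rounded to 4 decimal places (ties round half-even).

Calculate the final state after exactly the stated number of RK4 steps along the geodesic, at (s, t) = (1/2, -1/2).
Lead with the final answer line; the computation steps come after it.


Answer: s = 0.5779, t = -0.6581, ds/dtau = 0.5374, dt/dtau = -0.9814

f(Y) = (ds/dtau, dt/dtau, -Gamma^s_ij Y'^i Y'^j, -Gamma^t_ij Y'^i Y'^j) with the Gammas evaluated at the stage position; h = 0.050000; intermediate values shown to 6 dp
step 0: s = 0.5000, t = -0.5000, ds/dtau = 0.5000, dt/dtau = -1.1250
step 1:
  k1: at (s, t) = (0.500000, -0.500000), (ds/dtau, dt/dtau) = (0.500000, -1.125000); Gamma_sss = 0.000000, Gamma_sst = -0.020464, Gamma_stt = -0.225108, Gamma_tss = 0.000000, Gamma_tst = -0.072412, Gamma_ttt = -0.796537; k1 = (0.500000, -1.125000, 0.261880, 0.926653)
  k2: at (s, t) = (0.512500, -0.528125), (ds/dtau, dt/dtau) = (0.506547, -1.101834); Gamma_sss = 0.000000, Gamma_sst = -0.007507, Gamma_stt = -0.222014, Gamma_tss = 0.000000, Gamma_tst = -0.027105, Gamma_ttt = -0.801606; k2 = (0.506547, -1.101834, 0.261153, 0.942923)
  k3: at (s, t) = (0.512664, -0.527546), (ds/dtau, dt/dtau) = (0.506529, -1.101427); Gamma_sss = 0.000000, Gamma_sst = -0.007765, Gamma_stt = -0.222280, Gamma_tss = 0.000000, Gamma_tst = -0.028022, Gamma_ttt = -0.802173; k3 = (0.506529, -1.101427, 0.260993, 0.941882)
  k4: at (s, t) = (0.525326, -0.555071), (ds/dtau, dt/dtau) = (0.513050, -1.077906); Gamma_sss = 0.000000, Gamma_sst = 0.003992, Gamma_stt = -0.218081, Gamma_tss = 0.000000, Gamma_tst = 0.014778, Gamma_ttt = -0.807288; k4 = (0.513050, -1.077906, 0.257800, 0.954318)
  Y <- Y + (h/6)(k1 + 2k2 + 2k3 + k4): s = 0.5253, t = -0.5551, ds/dtau = 0.5130, dt/dtau = -1.0779
step 2:
  k1: at (s, t) = (0.525327, -0.555079), (ds/dtau, dt/dtau) = (0.513033, -1.077912); Gamma_sss = 0.000000, Gamma_sst = 0.003995, Gamma_stt = -0.218079, Gamma_tss = 0.000000, Gamma_tst = 0.014789, Gamma_ttt = -0.807284; k1 = (0.513033, -1.077912, 0.257803, 0.954336)
  k2: at (s, t) = (0.538153, -0.582026), (ds/dtau, dt/dtau) = (0.519478, -1.054053); Gamma_sss = 0.000000, Gamma_sst = 0.014467, Gamma_stt = -0.212881, Gamma_tss = 0.000000, Gamma_tst = 0.055208, Gamma_ttt = -0.812382; k2 = (0.519478, -1.054053, 0.252360, 0.963038)
  k3: at (s, t) = (0.538314, -0.581430), (ds/dtau, dt/dtau) = (0.519342, -1.053836); Gamma_sss = 0.000000, Gamma_sst = 0.014246, Gamma_stt = -0.213175, Gamma_tss = 0.000000, Gamma_tst = 0.054328, Gamma_ttt = -0.812931; k3 = (0.519342, -1.053836, 0.252340, 0.962285)
  k4: at (s, t) = (0.551294, -0.607770), (ds/dtau, dt/dtau) = (0.525650, -1.029798); Gamma_sss = 0.000000, Gamma_sst = 0.023412, Gamma_stt = -0.207119, Gamma_tss = 0.000000, Gamma_tst = 0.092457, Gamma_ttt = -0.817942; k4 = (0.525650, -1.029798, 0.244992, 0.967509)
  Y <- Y + (h/6)(k1 + 2k2 + 2k3 + k4): s = 0.5513, t = -0.6078, ds/dtau = 0.5256, dt/dtau = -1.0298
step 3:
  k1: at (s, t) = (0.551296, -0.607774), (ds/dtau, dt/dtau) = (0.525635, -1.029808); Gamma_sss = 0.000000, Gamma_sst = 0.023413, Gamma_stt = -0.207118, Gamma_tss = 0.000000, Gamma_tst = 0.092462, Gamma_ttt = -0.817943; k1 = (0.525635, -1.029808, 0.244996, 0.967532)
  k2: at (s, t) = (0.564437, -0.633519), (ds/dtau, dt/dtau) = (0.531760, -1.005619); Gamma_sss = 0.000000, Gamma_sst = 0.031252, Gamma_stt = -0.200303, Gamma_tss = 0.000000, Gamma_tst = 0.128379, Gamma_ttt = -0.822824; k2 = (0.531760, -1.005619, 0.235985, 0.969398)
  k3: at (s, t) = (0.564590, -0.632915), (ds/dtau, dt/dtau) = (0.531534, -1.005573); Gamma_sss = 0.000000, Gamma_sst = 0.031077, Gamma_stt = -0.200615, Gamma_tss = 0.000000, Gamma_tst = 0.127544, Gamma_ttt = -0.823350; k3 = (0.531534, -1.005573, 0.236079, 0.968896)
  k4: at (s, t) = (0.577873, -0.658053), (ds/dtau, dt/dtau) = (0.537439, -0.981363); Gamma_sss = 0.000000, Gamma_sst = 0.037637, Gamma_stt = -0.193160, Gamma_tss = 0.000000, Gamma_tst = 0.161341, Gamma_ttt = -0.828025; k4 = (0.537439, -0.981363, 0.225728, 0.967638)
  Y <- Y + (h/6)(k1 + 2k2 + 2k3 + k4): s = 0.5779, t = -0.6581, ds/dtau = 0.5374, dt/dtau = -0.9814
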